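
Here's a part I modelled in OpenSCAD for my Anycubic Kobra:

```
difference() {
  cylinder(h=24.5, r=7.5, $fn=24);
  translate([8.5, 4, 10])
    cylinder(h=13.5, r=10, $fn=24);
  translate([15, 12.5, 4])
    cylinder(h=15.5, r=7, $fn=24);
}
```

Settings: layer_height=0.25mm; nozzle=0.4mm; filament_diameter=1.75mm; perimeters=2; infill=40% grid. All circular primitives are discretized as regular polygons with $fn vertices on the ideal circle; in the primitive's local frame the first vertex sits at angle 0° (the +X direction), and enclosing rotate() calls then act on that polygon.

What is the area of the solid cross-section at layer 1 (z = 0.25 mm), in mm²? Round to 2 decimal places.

At z = 0.25 mm: the cylinder: section is a regular 24-gon, circumradius r=7.5 (area = (24/2)·7.500²·sin(360°/24) = 174.70 mm²); the cylinder at (8.5, 4) does not reach this height (z outside [10, 23.5]); the cylinder at (15, 12.5) does not reach this height (z outside [4, 19.5]); Taking the first minus the rest: none of the subtracted shapes is present at this height, so the r=7.5 cylinder is unchanged — area = 174.70 mm². Overall, the cross-section is a single solid region. Net area = 174.70 mm².

174.70 mm²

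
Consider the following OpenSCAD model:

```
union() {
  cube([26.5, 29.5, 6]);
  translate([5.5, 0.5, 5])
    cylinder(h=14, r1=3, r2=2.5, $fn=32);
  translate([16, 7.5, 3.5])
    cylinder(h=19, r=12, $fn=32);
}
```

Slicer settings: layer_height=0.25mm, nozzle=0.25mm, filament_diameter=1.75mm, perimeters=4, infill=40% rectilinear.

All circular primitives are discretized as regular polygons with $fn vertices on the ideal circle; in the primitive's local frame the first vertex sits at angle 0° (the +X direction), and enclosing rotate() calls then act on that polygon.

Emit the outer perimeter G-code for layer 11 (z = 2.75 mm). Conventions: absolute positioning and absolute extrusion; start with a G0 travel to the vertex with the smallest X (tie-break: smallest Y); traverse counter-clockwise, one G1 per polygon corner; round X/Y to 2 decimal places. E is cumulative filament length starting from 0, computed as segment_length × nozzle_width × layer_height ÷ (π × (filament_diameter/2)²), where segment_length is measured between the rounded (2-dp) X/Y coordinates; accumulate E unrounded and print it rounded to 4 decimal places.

At z = 2.75 mm: the cube (footprint 26.5×29.5) is included at this height; the cone at (5.5, 0.5) does not reach this height (z outside [5, 19]); the cylinder at (16, 7.5) does not reach this height (z outside [3.5, 22.5]); Merging all regions: only the 26.5×29.5 cube is present, so the union is just that shape — 1 connected region. The outline is a single polygon with 4 vertices. Extrusion per mm of travel: 0.25 × 0.25 / (π × 0.875²) = 0.025984. Accumulating E over each segment gives final E = 2.9103.

G0 X0.00 Y0.00 Z2.75
G1 X26.50 Y0.00 E0.6886
G1 X26.50 Y29.50 E1.4551
G1 X0.00 Y29.50 E2.1437
G1 X0.00 Y0.00 E2.9103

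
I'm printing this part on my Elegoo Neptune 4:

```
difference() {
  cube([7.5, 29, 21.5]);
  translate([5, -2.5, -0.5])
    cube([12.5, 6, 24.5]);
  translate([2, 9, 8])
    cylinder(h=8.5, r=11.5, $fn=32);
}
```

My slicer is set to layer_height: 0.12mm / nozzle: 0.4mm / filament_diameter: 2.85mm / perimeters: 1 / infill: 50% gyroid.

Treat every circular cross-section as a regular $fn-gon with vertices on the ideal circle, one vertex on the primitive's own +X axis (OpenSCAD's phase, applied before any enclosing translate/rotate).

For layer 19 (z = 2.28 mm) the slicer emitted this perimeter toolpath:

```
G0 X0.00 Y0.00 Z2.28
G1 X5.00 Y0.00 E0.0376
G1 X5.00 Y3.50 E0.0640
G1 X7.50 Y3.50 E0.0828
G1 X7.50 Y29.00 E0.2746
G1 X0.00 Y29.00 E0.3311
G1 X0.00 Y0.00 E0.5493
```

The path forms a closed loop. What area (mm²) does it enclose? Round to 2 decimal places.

208.75 mm²

Apply the shoelace formula to the sequence of (X, Y) vertices; enclosed area = 208.75 mm².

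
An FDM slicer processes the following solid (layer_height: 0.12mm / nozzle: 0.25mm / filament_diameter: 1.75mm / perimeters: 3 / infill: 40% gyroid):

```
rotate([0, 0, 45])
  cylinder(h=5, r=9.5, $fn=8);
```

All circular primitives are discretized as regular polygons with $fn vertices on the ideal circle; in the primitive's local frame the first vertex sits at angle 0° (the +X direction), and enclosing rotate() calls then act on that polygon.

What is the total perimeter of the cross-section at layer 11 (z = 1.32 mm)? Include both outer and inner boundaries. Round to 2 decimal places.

At z = 1.32 mm: the r=9.5 cylinder contributes a regular 8-gon of circumradius 9.5 (perimeter = 2·8·9.500·sin(180°/8) = 58.17 mm); (whole slice rotated 45° about Z — lengths, areas and connectivity unchanged). Overall, the cross-section is a single solid region. Total boundary length (outer) = 58.17 mm.

58.17 mm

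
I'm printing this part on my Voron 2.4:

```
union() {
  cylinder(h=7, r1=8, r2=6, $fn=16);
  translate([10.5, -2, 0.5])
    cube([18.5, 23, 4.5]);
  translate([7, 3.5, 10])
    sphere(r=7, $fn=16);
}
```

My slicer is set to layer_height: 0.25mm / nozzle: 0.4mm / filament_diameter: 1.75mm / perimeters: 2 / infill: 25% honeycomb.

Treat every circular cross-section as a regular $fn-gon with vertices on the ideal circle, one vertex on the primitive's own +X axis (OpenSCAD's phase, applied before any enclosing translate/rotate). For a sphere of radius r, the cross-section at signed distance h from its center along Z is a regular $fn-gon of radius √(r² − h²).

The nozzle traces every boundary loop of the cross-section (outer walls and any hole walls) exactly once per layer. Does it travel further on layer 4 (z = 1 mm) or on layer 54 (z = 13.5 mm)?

Layer 4 (z = 1): the cone (r1=8→r2=6) has section circumradius 7.714 here — a regular 16-gon (perimeter = 2·16·7.714·sin(180°/16) = 48.16 mm); the 18.5×23 cube at (10.5, -2) contributes its full rectangle (perimeter 83.00 mm); the sphere at (7, 3.5) is absent (|z−center|=9.000 > r=7); Merging all regions: the 2 present regions are separate (no shared area or edge), so areas and boundary lengths simply add and each stays a separate island — boundary = 131.16 mm. So its perimeter = 131.16 mm. Layer 54 (z = 13.5): the cone is absent (z outside [0, 7]); the cube at (10.5, -2) is absent (z outside [0.5, 5]); the sphere at (7, 3.5): section is a regular 16-gon, circumradius = √(r²−h²) = √(7²−3.5²) = 6.062 (perimeter = 2·16·6.062·sin(180°/16) = 37.85 mm); Taking the union: only the r=7 sphere at (7, 3.5) is present, so the union is just that shape — boundary = 37.85 mm. So its perimeter = 37.85 mm. Layer 4 is larger (131.16 vs 37.85 mm).

layer 4 (z = 1 mm)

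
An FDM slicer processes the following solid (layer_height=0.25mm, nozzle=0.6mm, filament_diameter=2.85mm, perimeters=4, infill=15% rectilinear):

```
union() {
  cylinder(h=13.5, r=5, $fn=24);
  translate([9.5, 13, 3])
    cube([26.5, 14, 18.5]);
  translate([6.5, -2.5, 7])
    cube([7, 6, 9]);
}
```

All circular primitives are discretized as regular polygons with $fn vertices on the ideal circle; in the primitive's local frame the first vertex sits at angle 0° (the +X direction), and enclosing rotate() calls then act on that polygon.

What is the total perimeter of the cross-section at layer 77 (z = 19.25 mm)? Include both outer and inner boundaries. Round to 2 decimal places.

At z = 19.25 mm: the cylinder does not reach this height (z outside [0, 13.5]); the 26.5×14 cube at (9.5, 13) contributes its full rectangle (perimeter 81.00 mm); the cube at (6.5, -2.5) does not reach this height (z outside [7, 16]); Combining (union): only the 26.5×14 cube at (9.5, 13) is present, so the union is just that shape — boundary = 81.00 mm. Overall, the cross-section is a single solid region. Total boundary length (outer) = 81.00 mm.

81.00 mm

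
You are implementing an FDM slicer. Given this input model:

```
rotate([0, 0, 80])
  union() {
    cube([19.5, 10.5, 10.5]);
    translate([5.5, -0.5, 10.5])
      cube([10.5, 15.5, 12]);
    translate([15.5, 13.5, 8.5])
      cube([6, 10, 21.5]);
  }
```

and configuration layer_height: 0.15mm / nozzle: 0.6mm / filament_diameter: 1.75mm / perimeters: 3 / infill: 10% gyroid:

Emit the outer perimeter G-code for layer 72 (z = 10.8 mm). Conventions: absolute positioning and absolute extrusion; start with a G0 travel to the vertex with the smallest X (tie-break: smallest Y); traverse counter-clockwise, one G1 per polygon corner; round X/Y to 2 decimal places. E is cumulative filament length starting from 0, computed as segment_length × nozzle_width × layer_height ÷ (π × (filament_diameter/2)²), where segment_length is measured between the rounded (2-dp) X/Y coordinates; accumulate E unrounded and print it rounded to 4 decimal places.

G0 X-20.45 Y19.35 Z10.80
G1 X-12.08 Y17.87 E0.3180
G1 X-13.82 Y8.02 E0.6923
G1 X1.45 Y5.33 E1.2725
G1 X3.27 Y15.67 E1.6653
G1 X-10.52 Y18.10 E2.1893
G1 X-9.56 Y23.52 E2.3952
G1 X-19.41 Y25.25 E2.7694
G1 X-20.45 Y19.35 E2.9936

At z = 10.8 mm: the cube is absent (z outside [0, 10.5]); the cube at (5.5, -0.5) (footprint 10.5×15.5) is included at this height; the cube at (15.5, 13.5) is present — its section is the full 6×10 rectangle; Combining (union): the regions partially overlap (shared area 0.75 mm²), so overlapping operands fuse into one piece — 1 connected region; (whole slice rotated 80° about Z — lengths, areas and connectivity unchanged). The outline is a single polygon with 8 vertices. Extrusion per mm of travel: 0.6 × 0.15 / (π × 0.875²) = 0.037418. Accumulating E over each segment gives final E = 2.9936.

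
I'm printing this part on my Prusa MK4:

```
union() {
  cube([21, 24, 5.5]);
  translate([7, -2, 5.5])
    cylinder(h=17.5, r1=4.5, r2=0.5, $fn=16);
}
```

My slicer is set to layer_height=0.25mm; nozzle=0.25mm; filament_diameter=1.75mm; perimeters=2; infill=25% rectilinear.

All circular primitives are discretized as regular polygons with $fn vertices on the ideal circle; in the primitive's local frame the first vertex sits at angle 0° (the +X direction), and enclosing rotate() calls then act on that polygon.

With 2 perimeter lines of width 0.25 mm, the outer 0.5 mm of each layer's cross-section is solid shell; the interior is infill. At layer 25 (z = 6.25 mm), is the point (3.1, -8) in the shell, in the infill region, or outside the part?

At z = 6.25 mm: the cube does not reach this height (z outside [0, 5.5]); the cone at (7, -2) contributes a regular 16-gon of circumradius 4.329 (interpolated between r1=4.5 and r2=0.5 at t=0.043); Merging all regions: only the cone at (7, -2) is present, so the union is just that shape — 1 connected region. Overall, the cross-section is a single solid region. The nearest boundary edge runs (3.94, -5.06)→(5.34, -6.00); distance from the point to it = 2.91 mm. The point is not inside any of the regions above, so it lies outside the cross-section (2.91 mm from the nearest boundary).

outside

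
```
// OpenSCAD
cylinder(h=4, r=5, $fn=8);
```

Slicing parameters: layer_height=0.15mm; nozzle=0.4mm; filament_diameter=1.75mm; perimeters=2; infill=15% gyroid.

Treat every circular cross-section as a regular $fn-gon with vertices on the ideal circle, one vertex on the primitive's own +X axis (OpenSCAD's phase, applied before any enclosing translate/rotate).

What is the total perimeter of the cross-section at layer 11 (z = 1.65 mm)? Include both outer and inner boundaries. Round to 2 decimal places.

At z = 1.65 mm: the r=5 cylinder contributes a regular 8-gon of circumradius 5 (perimeter = 2·8·5.000·sin(180°/8) = 30.61 mm). Overall, the cross-section is a single solid region. Total boundary length (outer) = 30.61 mm.

30.61 mm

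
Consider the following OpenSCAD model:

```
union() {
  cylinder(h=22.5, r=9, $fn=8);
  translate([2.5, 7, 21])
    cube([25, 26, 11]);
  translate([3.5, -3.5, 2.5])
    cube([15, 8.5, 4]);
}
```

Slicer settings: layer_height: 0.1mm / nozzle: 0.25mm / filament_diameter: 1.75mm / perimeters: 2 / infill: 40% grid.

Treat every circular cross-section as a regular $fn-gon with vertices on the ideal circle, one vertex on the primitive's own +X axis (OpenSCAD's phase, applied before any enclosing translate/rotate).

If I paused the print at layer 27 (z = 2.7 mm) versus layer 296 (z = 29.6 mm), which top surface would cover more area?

Layer 27 (z = 2.7): the cylinder: section is a regular 8-gon, circumradius r=9 (area = (8/2)·9.000²·sin(360°/8) = 229.10 mm²); the cube at (2.5, 7) is absent (z outside [21, 32]); the cube at (3.5, -3.5) (footprint 15×8.5) is included at this height (area 127.50 mm²); Combining (union): the regions partially overlap — summed areas 356.60 mm² minus the doubly-counted overlap 39.04 mm² gives 317.57 mm² — area = 317.57 mm². So its area = 317.57 mm². Layer 296 (z = 29.6): the cylinder is not intersected at this z (z outside [0, 22.5]); the cube at (2.5, 7) (footprint 25×26) is included at this height (area 650.00 mm²); the cube at (3.5, -3.5) is absent (z outside [2.5, 6.5]); Taking the union: only the 25×26 cube at (2.5, 7) is present, so the union is just that shape — area = 650.00 mm². So its area = 650.00 mm². Layer 296 is larger (650.00 vs 317.57 mm²).

layer 296 (z = 29.6 mm)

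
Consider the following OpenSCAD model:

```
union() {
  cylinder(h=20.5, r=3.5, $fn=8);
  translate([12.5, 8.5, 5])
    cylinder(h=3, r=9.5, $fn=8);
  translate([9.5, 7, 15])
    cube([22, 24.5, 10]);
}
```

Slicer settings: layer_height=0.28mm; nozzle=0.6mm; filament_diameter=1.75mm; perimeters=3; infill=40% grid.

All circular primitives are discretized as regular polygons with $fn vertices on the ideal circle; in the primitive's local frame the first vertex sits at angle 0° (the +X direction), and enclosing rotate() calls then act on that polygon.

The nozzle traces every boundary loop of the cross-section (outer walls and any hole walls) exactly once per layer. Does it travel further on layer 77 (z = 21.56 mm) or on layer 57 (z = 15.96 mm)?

layer 57 (z = 15.96 mm)

Layer 77 (z = 21.56): the cylinder does not reach this height (z outside [0, 20.5]); the cylinder at (12.5, 8.5) does not reach this height (z outside [5, 8]); the 22×24.5 cube at (9.5, 7) contributes its full rectangle (perimeter 93.00 mm); Taking the union: only the 22×24.5 cube at (9.5, 7) is present, so the union is just that shape — boundary = 93.00 mm. So its perimeter = 93.00 mm. Layer 57 (z = 15.96): the r=3.5 cylinder gives a regular 8-gon of circumradius 3.5 (constant along its height) (perimeter = 2·8·3.500·sin(180°/8) = 21.43 mm); the cylinder at (12.5, 8.5) is absent (z outside [5, 8]); the 22×24.5 cube at (9.5, 7) contributes its full rectangle (perimeter 93.00 mm); Combining (union): the 2 present regions are separate (no shared area or edge), so areas and boundary lengths simply add and each stays a separate island — boundary = 114.43 mm. So its perimeter = 114.43 mm. Layer 57 is larger (114.43 vs 93.00 mm).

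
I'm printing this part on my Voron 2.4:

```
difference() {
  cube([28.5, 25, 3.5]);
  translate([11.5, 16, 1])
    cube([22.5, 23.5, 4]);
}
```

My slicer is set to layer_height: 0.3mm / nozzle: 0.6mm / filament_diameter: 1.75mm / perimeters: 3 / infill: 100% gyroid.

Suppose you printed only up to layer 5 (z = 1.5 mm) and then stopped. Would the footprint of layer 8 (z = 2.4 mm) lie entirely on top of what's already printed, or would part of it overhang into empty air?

entirely on top

Compare the two slices. At z = 1.5: the 28.5×25 cube contributes its full rectangle (area 712.50 mm²); the 22.5×23.5 cube at (11.5, 16) contributes its full rectangle (area 528.75 mm²); Taking the first minus the rest: starting from the 28.5×25 cube (712.50 mm²), the 22.5×23.5 cube at (11.5, 16) partially overlaps it — only the 153.00 mm² overlap (of its 528.75 mm²) is removed, clipping the outline — area = 559.50 mm². At z = 2.4: the cube is present — its section is the full 28.5×25 rectangle (area 712.50 mm²); the cube at (11.5, 16) (footprint 22.5×23.5) is included at this height (area 528.75 mm²); Taking the first minus the rest: starting from the 28.5×25 cube (712.50 mm²), the 22.5×23.5 cube at (11.5, 16) partially overlaps it — only the 153.00 mm² overlap (of its 528.75 mm²) is removed, clipping the outline — area = 559.50 mm². Checking containment: the cross-section at z = 2.4 is a subset of the cross-section at z = 1.5.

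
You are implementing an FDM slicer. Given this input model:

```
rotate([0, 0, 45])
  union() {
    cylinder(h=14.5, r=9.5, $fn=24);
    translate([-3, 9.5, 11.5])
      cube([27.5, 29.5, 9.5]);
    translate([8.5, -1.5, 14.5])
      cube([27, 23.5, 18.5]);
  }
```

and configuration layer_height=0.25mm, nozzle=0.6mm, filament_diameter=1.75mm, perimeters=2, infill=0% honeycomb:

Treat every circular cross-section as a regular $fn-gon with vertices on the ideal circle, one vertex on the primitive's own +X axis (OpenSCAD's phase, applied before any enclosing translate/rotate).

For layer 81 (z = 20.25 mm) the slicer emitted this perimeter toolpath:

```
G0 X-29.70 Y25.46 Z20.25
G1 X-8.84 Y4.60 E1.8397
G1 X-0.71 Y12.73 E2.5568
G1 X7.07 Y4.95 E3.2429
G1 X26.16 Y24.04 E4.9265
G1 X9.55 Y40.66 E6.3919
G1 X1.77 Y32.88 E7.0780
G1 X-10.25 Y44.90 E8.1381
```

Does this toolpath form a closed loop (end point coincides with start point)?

no

Start point (G0): (-29.70, 25.46). End point (last G1): the path does not return to the start — open.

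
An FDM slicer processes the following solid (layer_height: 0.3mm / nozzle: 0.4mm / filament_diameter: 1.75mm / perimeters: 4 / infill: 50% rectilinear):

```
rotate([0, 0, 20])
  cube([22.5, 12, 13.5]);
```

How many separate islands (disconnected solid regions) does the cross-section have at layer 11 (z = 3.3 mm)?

1

At z = 3.3 mm: the cube is present — its section is the full 22.5×12 rectangle; (whole slice rotated 20° about Z — lengths, areas and connectivity unchanged). Overall, the cross-section is a single solid region. Island count = 1.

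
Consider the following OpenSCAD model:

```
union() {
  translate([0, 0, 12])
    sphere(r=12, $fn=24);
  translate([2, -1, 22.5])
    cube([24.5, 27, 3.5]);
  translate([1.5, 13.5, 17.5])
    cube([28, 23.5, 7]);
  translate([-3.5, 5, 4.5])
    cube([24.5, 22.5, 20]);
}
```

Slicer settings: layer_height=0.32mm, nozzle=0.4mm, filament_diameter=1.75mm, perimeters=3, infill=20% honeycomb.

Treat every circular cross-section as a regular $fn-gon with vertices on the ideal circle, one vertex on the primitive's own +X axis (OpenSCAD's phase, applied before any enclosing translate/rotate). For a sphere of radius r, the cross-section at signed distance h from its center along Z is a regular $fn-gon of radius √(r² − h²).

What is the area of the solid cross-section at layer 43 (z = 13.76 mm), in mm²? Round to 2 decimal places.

At z = 13.76 mm: the sphere: section is a regular 24-gon, circumradius = √(r²−h²) = √(12²−1.76²) = 11.870 (area = (24/2)·11.870²·sin(360°/24) = 437.62 mm²); the cube at (2, -1) is absent (z outside [22.5, 26]); the cube at (1.5, 13.5) is not intersected at this z (z outside [17.5, 24.5]); the 24.5×22.5 cube at (-3.5, 5) contributes its full rectangle (area 551.25 mm²); Merging all regions: the regions partially overlap — summed areas 988.87 mm² minus the doubly-counted overlap 75.44 mm² gives 913.43 mm² — area = 913.43 mm². Overall, the cross-section is a single solid region. Net area = 913.43 mm².

913.43 mm²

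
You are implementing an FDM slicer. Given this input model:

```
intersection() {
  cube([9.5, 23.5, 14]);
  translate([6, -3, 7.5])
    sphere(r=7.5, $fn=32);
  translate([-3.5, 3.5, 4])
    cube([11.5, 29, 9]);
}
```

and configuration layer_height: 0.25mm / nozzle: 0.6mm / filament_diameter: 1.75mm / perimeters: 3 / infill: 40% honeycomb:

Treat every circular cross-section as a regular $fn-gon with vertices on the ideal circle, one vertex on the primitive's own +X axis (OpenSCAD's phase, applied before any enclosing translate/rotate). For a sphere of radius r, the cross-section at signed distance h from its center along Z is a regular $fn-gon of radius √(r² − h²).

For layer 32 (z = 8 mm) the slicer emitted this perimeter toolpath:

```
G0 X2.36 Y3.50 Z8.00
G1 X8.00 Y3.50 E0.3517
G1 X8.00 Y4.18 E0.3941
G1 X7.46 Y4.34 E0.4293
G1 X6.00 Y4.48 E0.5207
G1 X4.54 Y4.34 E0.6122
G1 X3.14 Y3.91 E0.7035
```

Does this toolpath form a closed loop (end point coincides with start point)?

Start point (G0): (2.36, 3.50). End point (last G1): the path does not return to the start — open.

no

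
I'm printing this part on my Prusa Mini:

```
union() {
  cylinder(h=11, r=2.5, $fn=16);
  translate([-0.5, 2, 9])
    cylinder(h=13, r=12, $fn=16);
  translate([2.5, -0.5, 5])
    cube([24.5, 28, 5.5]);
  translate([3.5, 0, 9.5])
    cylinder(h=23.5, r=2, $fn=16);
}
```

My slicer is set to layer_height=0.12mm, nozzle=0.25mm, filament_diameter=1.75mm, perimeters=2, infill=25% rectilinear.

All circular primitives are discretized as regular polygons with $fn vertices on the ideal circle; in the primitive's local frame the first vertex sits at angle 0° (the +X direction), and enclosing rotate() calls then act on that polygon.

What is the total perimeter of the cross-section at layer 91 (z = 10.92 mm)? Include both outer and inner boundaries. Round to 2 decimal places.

At z = 10.92 mm: the cylinder: section is a regular 16-gon, circumradius r=2.5 (perimeter = 2·16·2.500·sin(180°/16) = 15.61 mm); the cylinder at (-0.5, 2): section is a regular 16-gon, circumradius r=12 (perimeter = 2·16·12.000·sin(180°/16) = 74.91 mm); the cube at (2.5, -0.5) is not intersected at this z (z outside [5, 10.5]); the cylinder at (3.5, 0): section is a regular 16-gon, circumradius r=2 (perimeter = 2·16·2.000·sin(180°/16) = 12.49 mm); Combining (union): the regions partially overlap (shared area 31.38 mm²), so the edge portions inside another operand are dropped and the merged outline is re-measured after clipping — boundary = 74.91 mm. Overall, the cross-section is a single solid region. Total boundary length (outer) = 74.91 mm.

74.91 mm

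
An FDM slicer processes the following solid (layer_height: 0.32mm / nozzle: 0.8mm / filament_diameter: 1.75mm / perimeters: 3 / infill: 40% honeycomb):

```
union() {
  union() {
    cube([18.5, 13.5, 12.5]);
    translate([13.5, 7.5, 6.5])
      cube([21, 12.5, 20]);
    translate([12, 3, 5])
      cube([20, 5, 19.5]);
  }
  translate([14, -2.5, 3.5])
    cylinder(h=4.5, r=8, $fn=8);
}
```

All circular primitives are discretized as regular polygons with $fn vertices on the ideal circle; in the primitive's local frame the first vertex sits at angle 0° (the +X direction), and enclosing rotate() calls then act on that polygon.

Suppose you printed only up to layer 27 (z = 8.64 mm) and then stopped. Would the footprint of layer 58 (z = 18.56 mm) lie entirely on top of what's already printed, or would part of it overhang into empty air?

Compare the two slices. At z = 8.64: the cube is present — its section is the full 18.5×13.5 rectangle (area 249.75 mm²); the cube at (13.5, 7.5) is present — its section is the full 21×12.5 rectangle (area 262.50 mm²); the cube at (12, 3) is present — its section is the full 20×5 rectangle (area 100.00 mm²); Merging all regions: the regions partially overlap — summed areas 612.25 mm² minus the doubly-counted overlap 69.25 mm² gives 543.00 mm² — area = 543.00 mm²; the cylinder at (14, -2.5) is absent (z outside [3.5, 8]); Combining (union): only the result so far is present, so the union is just that shape — area = 543.00 mm². At z = 18.56: the cube does not reach this height (z outside [0, 12.5]); the cube at (13.5, 7.5) is present — its section is the full 21×12.5 rectangle (area 262.50 mm²); the 20×5 cube at (12, 3) contributes its full rectangle (area 100.00 mm²); Combining (union): the regions partially overlap — summed areas 362.50 mm² minus the doubly-counted overlap 9.25 mm² gives 353.25 mm² — area = 353.25 mm²; the cylinder at (14, -2.5) is not intersected at this z (z outside [3.5, 8]); Merging all regions: only the result so far is present, so the union is just that shape — area = 353.25 mm². Checking containment: the cross-section at z = 18.56 is a subset of the cross-section at z = 8.64.

entirely on top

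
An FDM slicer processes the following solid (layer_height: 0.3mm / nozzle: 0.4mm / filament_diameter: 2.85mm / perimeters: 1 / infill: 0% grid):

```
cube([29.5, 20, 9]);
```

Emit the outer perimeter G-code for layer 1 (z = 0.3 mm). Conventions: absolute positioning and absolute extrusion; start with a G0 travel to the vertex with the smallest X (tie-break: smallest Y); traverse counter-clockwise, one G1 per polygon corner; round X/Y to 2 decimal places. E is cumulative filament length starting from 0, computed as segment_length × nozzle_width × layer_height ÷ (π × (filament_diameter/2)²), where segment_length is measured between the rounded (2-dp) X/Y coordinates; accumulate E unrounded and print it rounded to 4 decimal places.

At z = 0.3 mm: the 29.5×20 cube contributes its full rectangle. The outline is a single polygon with 4 vertices. Extrusion per mm of travel: 0.4 × 0.3 / (π × 1.425²) = 0.018811. Accumulating E over each segment gives final E = 1.8622.

G0 X0.00 Y0.00 Z0.30
G1 X29.50 Y0.00 E0.5549
G1 X29.50 Y20.00 E0.9311
G1 X0.00 Y20.00 E1.4860
G1 X0.00 Y0.00 E1.8622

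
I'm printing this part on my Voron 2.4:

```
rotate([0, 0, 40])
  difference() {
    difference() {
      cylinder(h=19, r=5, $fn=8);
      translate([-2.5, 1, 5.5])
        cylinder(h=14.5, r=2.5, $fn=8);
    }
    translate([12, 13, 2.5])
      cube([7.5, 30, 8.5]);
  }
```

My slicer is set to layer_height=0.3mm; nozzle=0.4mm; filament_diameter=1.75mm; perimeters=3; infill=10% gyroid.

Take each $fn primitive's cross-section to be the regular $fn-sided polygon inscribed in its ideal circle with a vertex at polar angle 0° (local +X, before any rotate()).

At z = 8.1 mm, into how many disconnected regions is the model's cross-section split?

1

At z = 8.1 mm: the cylinder: section is a regular 8-gon, circumradius r=5; the r=2.5 cylinder at (-2.5, 1) gives a regular 8-gon of circumradius 2.5 (constant along its height); Taking the first minus the rest: starting from the r=5 cylinder, the r=2.5 cylinder at (-2.5, 1) partially overlaps it — only the 16.80 mm² overlap (of its 17.68 mm²) is removed, clipping the outline — 1 connected region; the cube at (12, 13) (footprint 7.5×30) is included at this height; Taking the first minus the rest: starting from the result so far, the 7.5×30 cube at (12, 13) misses the remaining region (no effect) — 1 connected region; (whole slice rotated 40° about Z — lengths, areas and connectivity unchanged). The result has 1 disconnected region.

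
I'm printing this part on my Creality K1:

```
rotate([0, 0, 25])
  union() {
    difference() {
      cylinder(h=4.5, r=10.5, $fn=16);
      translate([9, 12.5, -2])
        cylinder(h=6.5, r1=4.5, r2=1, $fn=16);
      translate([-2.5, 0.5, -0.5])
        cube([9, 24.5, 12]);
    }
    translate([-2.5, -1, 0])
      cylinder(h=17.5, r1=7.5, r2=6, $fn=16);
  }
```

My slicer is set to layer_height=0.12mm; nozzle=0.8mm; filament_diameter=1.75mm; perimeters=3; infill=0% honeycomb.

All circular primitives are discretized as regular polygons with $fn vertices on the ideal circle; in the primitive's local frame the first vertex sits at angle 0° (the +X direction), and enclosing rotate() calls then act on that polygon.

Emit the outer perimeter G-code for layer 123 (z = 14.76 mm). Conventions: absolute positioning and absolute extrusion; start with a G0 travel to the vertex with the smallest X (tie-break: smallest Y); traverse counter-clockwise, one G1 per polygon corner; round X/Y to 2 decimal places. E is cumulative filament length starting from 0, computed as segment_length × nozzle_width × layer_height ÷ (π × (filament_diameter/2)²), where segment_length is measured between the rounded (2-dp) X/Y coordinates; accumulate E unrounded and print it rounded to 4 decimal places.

At z = 14.76 mm: the cylinder is not intersected at this z (z outside [0, 4.5]); the cone at (9, 12.5) is not intersected at this z (z outside [-2, 4.5]); the cube at (-2.5, 0.5) is absent (z outside [-0.5, 11.5]); After the difference (first − rest): the first operand is absent here, so nothing remains; the cone at (-2.5, -1) (r1=7.5→r2=6) has section circumradius 6.235 here — a regular 16-gon; Merging all regions: only the cone at (-2.5, -1) is present, so the union is just that shape — 1 connected region; (rotated 25° about Z; rotation is an isometry so areas/perimeters/island counts are preserved). The outline is a single polygon with 16 vertices. Extrusion per mm of travel: 0.8 × 0.12 / (π × 0.875²) = 0.039912. Accumulating E over each segment gives final E = 1.5537.

G0 X-8.07 Y-2.23 Z14.76
G1 X-7.49 Y-4.60 E0.0974
G1 X-6.06 Y-6.56 E0.1942
G1 X-3.98 Y-7.82 E0.2913
G1 X-1.57 Y-8.19 E0.3886
G1 X0.79 Y-7.61 E0.4856
G1 X2.75 Y-6.18 E0.5824
G1 X4.02 Y-4.10 E0.6797
G1 X4.39 Y-1.69 E0.7770
G1 X3.81 Y0.67 E0.8740
G1 X2.37 Y2.63 E0.9711
G1 X0.29 Y3.90 E1.0683
G1 X-2.12 Y4.27 E1.1657
G1 X-4.48 Y3.69 E1.2627
G1 X-6.44 Y2.25 E1.3597
G1 X-7.70 Y0.17 E1.4568
G1 X-8.07 Y-2.23 E1.5537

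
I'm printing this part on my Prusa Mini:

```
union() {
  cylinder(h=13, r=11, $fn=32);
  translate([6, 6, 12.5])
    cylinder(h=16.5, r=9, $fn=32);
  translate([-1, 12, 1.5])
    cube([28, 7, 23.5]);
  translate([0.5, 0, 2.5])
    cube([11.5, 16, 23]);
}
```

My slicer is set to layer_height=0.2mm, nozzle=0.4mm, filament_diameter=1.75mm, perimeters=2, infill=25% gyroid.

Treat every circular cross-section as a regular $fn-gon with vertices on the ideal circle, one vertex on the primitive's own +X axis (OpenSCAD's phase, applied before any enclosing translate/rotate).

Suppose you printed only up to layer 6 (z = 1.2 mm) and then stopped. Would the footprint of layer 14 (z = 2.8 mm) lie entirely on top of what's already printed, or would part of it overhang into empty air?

Compare the two slices. At z = 1.2: the cylinder: section is a regular 32-gon, circumradius r=11 (area = (32/2)·11.000²·sin(360°/32) = 377.69 mm²); the cylinder at (6, 6) does not reach this height (z outside [12.5, 29]); the cube at (-1, 12) is absent (z outside [1.5, 25]); the cube at (0.5, 0) does not reach this height (z outside [2.5, 25.5]); Taking the union: only the r=11 cylinder is present, so the union is just that shape — area = 377.69 mm². At z = 2.8: the cylinder: section is a regular 32-gon, circumradius r=11 (area = (32/2)·11.000²·sin(360°/32) = 377.69 mm²); the cylinder at (6, 6) does not reach this height (z outside [12.5, 29]); the cube at (-1, 12) is present — its section is the full 28×7 rectangle (area 196.00 mm²); the cube at (0.5, 0) (footprint 11.5×16) is included at this height (area 184.00 mm²); Combining (union): the regions partially overlap — summed areas 757.69 mm² minus the doubly-counted overlap 134.94 mm² gives 622.76 mm² — area = 622.76 mm². Checking containment: at z = 2.8 the cross-section extends beyond the z = 1.2 cross-section by about 245.06 mm².

part overhangs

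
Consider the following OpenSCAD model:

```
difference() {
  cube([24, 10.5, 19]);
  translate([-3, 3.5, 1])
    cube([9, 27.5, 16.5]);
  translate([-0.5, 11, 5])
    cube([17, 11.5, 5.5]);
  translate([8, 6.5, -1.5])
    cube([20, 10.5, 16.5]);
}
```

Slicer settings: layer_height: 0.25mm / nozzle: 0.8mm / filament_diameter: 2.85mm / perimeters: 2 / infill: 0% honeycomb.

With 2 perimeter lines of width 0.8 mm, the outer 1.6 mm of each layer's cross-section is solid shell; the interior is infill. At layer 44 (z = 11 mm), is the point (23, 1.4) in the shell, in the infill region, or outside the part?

shell

At z = 11 mm: the 24×10.5 cube contributes its full rectangle; the cube at (-3, 3.5) (footprint 9×27.5) is included at this height; the cube at (-0.5, 11) is not intersected at this z (z outside [5, 10.5]); the cube at (8, 6.5) is present — its section is the full 20×10.5 rectangle; After the difference (first − rest): starting from the 24×10.5 cube, the 9×27.5 cube at (-3, 3.5) partially overlaps it — only the 42.00 mm² overlap (of its 247.50 mm²) is removed, clipping the outline; the 20×10.5 cube at (8, 6.5) partially overlaps it — only the 64.00 mm² overlap (of its 210.00 mm²) is removed, clipping the outline — 1 connected region. Overall, the cross-section is a single solid region. The nearest boundary edge runs (24.00, 6.50)→(24.00, 0.00); distance from the point to it = 1.00 mm. The point is inside the cross-section, 1.00 mm from the nearest boundary — within the 1.6 mm shell band (2 × 0.8).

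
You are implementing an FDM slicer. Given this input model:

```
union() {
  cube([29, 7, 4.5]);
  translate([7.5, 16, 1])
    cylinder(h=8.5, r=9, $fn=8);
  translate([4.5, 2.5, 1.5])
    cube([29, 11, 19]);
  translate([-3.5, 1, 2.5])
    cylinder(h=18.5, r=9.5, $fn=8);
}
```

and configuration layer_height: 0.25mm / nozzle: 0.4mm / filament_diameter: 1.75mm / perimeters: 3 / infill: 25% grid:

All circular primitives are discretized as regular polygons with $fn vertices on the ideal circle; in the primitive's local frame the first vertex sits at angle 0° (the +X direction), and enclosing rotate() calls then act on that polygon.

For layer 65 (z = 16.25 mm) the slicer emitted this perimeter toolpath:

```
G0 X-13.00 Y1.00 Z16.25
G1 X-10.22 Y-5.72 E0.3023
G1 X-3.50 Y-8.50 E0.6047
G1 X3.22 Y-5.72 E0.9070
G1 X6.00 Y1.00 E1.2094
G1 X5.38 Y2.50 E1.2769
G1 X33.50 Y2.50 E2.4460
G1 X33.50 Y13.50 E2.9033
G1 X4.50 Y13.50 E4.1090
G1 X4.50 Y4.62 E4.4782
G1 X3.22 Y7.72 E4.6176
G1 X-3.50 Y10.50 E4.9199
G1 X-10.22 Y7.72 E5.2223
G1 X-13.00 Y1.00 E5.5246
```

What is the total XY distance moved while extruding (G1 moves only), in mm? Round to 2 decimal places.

Sum the Euclidean lengths of each G1 segment: total = 132.88 mm.

132.88 mm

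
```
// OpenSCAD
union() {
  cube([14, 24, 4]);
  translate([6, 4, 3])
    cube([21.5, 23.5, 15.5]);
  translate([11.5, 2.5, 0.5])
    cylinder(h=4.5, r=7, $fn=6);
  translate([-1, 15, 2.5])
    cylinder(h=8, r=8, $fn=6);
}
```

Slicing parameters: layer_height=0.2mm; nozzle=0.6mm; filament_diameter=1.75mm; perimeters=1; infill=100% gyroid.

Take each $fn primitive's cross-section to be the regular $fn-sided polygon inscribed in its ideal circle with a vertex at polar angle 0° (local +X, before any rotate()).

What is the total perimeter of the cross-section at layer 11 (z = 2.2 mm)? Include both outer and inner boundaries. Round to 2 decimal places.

At z = 2.2 mm: the cube is present — its section is the full 14×24 rectangle (perimeter 76.00 mm); the cube at (6, 4) is not intersected at this z (z outside [3, 18.5]); the cylinder at (11.5, 2.5): section is a regular 6-gon, circumradius r=7 (perimeter = 2·6·7.000·sin(180°/6) = 42.00 mm); the cylinder at (-1, 15) does not reach this height (z outside [2.5, 10.5]); Taking the union: the regions partially overlap (shared area 68.93 mm²), so the edge portions inside another operand are dropped and the merged outline is re-measured after clipping — boundary = 85.49 mm. Overall, the cross-section is a single solid region. Total boundary length (outer) = 85.49 mm.

85.49 mm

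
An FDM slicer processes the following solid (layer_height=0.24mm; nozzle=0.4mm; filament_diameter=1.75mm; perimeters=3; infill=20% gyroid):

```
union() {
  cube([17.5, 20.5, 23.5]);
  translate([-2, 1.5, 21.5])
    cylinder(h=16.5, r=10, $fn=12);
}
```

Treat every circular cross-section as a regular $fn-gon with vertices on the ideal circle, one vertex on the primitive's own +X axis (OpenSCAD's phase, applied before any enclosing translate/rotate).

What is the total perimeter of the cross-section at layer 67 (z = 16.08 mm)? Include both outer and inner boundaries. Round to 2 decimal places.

At z = 16.08 mm: the 17.5×20.5 cube contributes its full rectangle (perimeter 76.00 mm); the cylinder at (-2, 1.5) is absent (z outside [21.5, 38]); Taking the union: only the 17.5×20.5 cube is present, so the union is just that shape — boundary = 76.00 mm. Overall, the cross-section is a single solid region. Total boundary length (outer) = 76.00 mm.

76.00 mm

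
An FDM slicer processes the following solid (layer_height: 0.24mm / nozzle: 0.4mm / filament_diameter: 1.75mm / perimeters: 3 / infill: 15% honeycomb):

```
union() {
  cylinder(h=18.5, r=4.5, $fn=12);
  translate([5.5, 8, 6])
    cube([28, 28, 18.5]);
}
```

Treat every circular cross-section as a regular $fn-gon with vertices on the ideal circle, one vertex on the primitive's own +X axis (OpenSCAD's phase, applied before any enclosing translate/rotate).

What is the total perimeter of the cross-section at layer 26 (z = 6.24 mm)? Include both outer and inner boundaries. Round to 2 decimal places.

139.95 mm

At z = 6.24 mm: the r=4.5 cylinder gives a regular 12-gon of circumradius 4.5 (constant along its height) (perimeter = 2·12·4.500·sin(180°/12) = 27.95 mm); the 28×28 cube at (5.5, 8) contributes its full rectangle (perimeter 112.00 mm); Merging all regions: the 2 present regions are separate (no shared area or edge), so areas and boundary lengths simply add and each stays a separate island — boundary = 139.95 mm. Overall, the cross-section has 2 separate islands. Total boundary length (outer) = 139.95 mm.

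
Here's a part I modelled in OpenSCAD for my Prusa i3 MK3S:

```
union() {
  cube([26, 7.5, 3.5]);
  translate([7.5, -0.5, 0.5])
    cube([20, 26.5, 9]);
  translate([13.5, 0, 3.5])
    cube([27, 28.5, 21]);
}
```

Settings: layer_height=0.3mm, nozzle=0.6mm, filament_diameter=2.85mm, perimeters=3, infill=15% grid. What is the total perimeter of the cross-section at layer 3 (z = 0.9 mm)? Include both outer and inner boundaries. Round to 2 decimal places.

At z = 0.9 mm: the cube is present — its section is the full 26×7.5 rectangle (perimeter 67.00 mm); the cube at (7.5, -0.5) (footprint 20×26.5) is included at this height (perimeter 93.00 mm); the cube at (13.5, 0) is not intersected at this z (z outside [3.5, 24.5]); Merging all regions: the regions partially overlap (shared area 138.75 mm²), so the edge portions inside another operand are dropped and the merged outline is re-measured after clipping — boundary = 108.00 mm. Overall, the cross-section is a single solid region. Total boundary length (outer) = 108.00 mm.

108.00 mm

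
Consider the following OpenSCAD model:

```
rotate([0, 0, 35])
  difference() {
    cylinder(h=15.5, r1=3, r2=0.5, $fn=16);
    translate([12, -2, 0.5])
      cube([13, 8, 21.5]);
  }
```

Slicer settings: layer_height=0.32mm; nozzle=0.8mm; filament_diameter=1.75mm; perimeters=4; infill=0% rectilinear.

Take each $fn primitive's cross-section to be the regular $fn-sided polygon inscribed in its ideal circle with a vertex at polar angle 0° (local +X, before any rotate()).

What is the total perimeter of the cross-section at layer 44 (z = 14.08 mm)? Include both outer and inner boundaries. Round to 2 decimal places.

At z = 14.08 mm: the cone contributes a regular 16-gon of circumradius 0.729 (interpolated between r1=3 and r2=0.5 at t=0.908) (perimeter = 2·16·0.729·sin(180°/16) = 4.55 mm); the cube at (12, -2) (footprint 13×8) is included at this height (perimeter 42.00 mm); Taking the first minus the rest: starting from the cone, the 13×8 cube at (12, -2) misses the remaining region (no effect) — boundary = 4.55 mm; (rotated 35° about Z; rotation is an isometry so areas/perimeters/island counts are preserved). Overall, the cross-section is a single solid region. Total boundary length (outer) = 4.55 mm.

4.55 mm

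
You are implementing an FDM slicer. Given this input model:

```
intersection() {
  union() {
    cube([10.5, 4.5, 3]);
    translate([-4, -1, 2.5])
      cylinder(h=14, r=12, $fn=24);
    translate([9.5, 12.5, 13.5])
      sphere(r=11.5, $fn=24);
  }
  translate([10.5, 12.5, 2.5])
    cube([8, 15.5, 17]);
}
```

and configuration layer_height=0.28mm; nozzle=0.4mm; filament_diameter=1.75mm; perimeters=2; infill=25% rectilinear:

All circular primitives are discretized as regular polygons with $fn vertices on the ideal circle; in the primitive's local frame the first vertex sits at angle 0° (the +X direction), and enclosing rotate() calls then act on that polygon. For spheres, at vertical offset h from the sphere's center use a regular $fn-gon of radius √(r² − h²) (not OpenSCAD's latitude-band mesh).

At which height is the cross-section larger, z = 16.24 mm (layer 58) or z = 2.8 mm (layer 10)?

layer 58 (z = 16.24 mm)

Layer 58 (z = 16.24): the cube is absent (z outside [0, 3]); the cylinder at (-4, -1): section is a regular 24-gon, circumradius r=12 (area = (24/2)·12.000²·sin(360°/24) = 447.24 mm²); the r=11.5 sphere at (9.5, 12.5) slices to a regular 24-gon of circumradius 11.169 (√(r²−h²) with h=2.74 from center) (area = (24/2)·11.169²·sin(360°/24) = 387.43 mm²); Merging all regions: the regions partially overlap — summed areas 834.67 mm² minus the doubly-counted overlap 34.56 mm² gives 800.10 mm² — area = 800.10 mm²; the cube at (10.5, 12.5) (footprint 8×15.5) is included at this height (area 124.00 mm²); After intersecting: the 8×15.5 cube at (10.5, 12.5) partially overlaps the result so far; clipping to the common part keeps 76.43 mm² — area = 76.43 mm². So its area = 76.43 mm². Layer 10 (z = 2.8): the 10.5×4.5 cube contributes its full rectangle (area 47.25 mm²); the cylinder at (-4, -1): section is a regular 24-gon, circumradius r=12 (area = (24/2)·12.000²·sin(360°/24) = 447.24 mm²); the r=11.5 sphere at (9.5, 12.5) contributes a regular 24-gon of circumradius √(11.5²−10.7²) = 4.214 (area = (24/2)·4.214²·sin(360°/24) = 55.16 mm²); Merging all regions: the regions partially overlap — summed areas 549.65 mm² minus the doubly-counted overlap 33.26 mm² gives 516.38 mm² — area = 516.38 mm²; the cube at (10.5, 12.5) (footprint 8×15.5) is included at this height (area 124.00 mm²); Taking the intersection: the 8×15.5 cube at (10.5, 12.5) partially overlaps that combined region; clipping to the common part keeps 9.64 mm² — area = 9.64 mm². So its area = 9.64 mm². Layer 58 is larger (76.43 vs 9.64 mm²).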